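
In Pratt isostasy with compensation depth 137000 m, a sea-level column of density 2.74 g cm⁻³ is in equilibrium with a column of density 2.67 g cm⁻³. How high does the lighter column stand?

3590 m

ρ_ref D = ρ (D + h) → h = D (ρ_ref − ρ)/ρ.
h = 137000 m × (2.74 − 2.67)/2.67 = 3590 m.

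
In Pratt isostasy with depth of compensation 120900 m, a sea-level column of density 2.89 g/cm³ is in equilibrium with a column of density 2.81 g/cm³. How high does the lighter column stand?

ρ_ref D = ρ (D + h) → h = D (ρ_ref − ρ)/ρ.
h = 120900 m × (2.89 − 2.81)/2.81 = 3440 m.

3440 m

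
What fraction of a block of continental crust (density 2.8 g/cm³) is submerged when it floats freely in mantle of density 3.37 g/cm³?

Submerged fraction = ρ_obj/ρ_fluid = 2.8/3.37 = 83.1%.

83.1%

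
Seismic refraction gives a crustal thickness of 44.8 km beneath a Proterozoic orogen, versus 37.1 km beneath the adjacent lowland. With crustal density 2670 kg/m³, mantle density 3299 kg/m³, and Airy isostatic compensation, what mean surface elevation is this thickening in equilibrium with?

Excess crust Δ = 44.8 km − 37.1 km = 7.7 km, split between elevation h and root r with h + r = Δ.
Airy balance ρ_c h = (ρ_m − ρ_c) r gives r = h ρ_c/(ρ_m − ρ_c), so h (1 + ρ_c/(ρ_m − ρ_c)) = Δ, i.e. h = Δ (ρ_m − ρ_c)/ρ_m.
h = 7.7 km × 629/3299 = 1.47 km.

1.47 km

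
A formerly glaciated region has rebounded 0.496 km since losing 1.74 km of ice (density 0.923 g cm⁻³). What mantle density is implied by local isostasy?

ρ_m = ρ_ice t / u = 0.923 × 1.74 km/0.496 km = 3.24 g cm⁻³.

3.24 g cm⁻³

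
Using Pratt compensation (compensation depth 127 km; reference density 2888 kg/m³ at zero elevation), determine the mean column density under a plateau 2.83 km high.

2830 kg/m³

Pratt balance: ρ_ref D = ρ (D + h).
ρ = ρ_ref D/(D + h) = 2888 × 127 km/(127 km + 2.83 km) = 2830 kg/m³.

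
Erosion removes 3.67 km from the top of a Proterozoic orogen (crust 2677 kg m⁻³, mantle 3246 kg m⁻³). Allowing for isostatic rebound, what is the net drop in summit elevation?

Rebound u = e ρ_c/ρ_m = 3.67 km × 2677/3246 = 3.027 km.
Net surface drop = e − u = 3.67 km − 3.027 km = e (ρ_m − ρ_c)/ρ_m = 0.643 km.

0.643 km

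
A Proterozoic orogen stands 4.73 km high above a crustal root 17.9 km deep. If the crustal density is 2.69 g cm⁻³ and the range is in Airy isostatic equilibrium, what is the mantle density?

3.4 g cm⁻³

Airy balance: ρ_c h = (ρ_m − ρ_c) r → ρ_m = ρ_c (1 + h/r).
ρ_m = 2.69 × (1 + 4.73 km/17.9 km) = 3.4 g cm⁻³.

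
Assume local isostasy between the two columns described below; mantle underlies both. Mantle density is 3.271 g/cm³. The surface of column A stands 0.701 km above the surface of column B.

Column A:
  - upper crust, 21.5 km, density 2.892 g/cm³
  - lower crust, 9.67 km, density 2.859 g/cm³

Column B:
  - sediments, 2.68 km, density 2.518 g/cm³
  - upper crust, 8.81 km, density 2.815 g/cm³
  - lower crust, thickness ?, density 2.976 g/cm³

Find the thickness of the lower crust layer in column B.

12.9 km

Take the compensation level at the base of the deeper column (depth z_c below the surface of column A) and equate Σ ρ_i t_i down to z_c; mantle fills any gap and the z_c terms cancel.
Column A: 21.5×2.892 + 9.67×2.859 + (z_c − 31.17)×3.271
Column B: 0.701×0 + 2.68×2.518 + 8.81×2.815 + x×2.976 + (z_c − 0.701 − 11.49 − x)×3.271
The z_c×3.271 term appears on both sides and cancels. Collect the known terms of each column as K = Σ(ρt)_known − 3.271 × (depth of known layers): K_A = 89.82453 − 3.271×31.17 = −12.13254; K_B = 31.54839 − 3.271×(0.701 + 11.49) = −8.328371.
Balance: K_A = K_B − x×(3.271 − 2.976), so x = (K_B − K_A)/(3.271 − 2.976) = 3.80417/0.295 = 12.9 km.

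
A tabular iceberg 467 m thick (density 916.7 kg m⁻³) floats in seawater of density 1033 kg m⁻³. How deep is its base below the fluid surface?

414 m

Draft d = t ρ_obj/ρ_fluid = 467 m × 916.7/1033 = 414 m.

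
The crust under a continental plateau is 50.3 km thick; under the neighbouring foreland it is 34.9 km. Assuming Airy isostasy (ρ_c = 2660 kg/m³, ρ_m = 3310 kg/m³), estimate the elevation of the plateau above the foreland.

Excess crust Δ = 50.3 km − 34.9 km = 15.4 km, split between elevation h and root r with h + r = Δ.
Airy balance ρ_c h = (ρ_m − ρ_c) r gives r = h ρ_c/(ρ_m − ρ_c), so h (1 + ρ_c/(ρ_m − ρ_c)) = Δ, i.e. h = Δ (ρ_m − ρ_c)/ρ_m.
h = 15.4 km × 650/3310 = 3.02 km.

3.02 km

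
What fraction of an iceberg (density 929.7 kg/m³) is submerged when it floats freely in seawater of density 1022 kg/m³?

Submerged fraction = ρ_obj/ρ_fluid = 929.7/1022 = 91%.

91%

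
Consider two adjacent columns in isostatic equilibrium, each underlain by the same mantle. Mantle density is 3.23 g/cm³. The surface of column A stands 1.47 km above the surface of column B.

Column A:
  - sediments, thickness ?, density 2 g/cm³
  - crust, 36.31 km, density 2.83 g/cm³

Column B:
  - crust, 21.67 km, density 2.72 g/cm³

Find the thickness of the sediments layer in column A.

Take the compensation level at the base of the deeper column (depth z_c below the surface of column A) and equate Σ ρ_i t_i down to z_c; mantle fills any gap and the z_c terms cancel.
Column A: x×2 + 36.31×2.83 + (z_c − 36.31 − x)×3.23
Column B: 1.47×0 + 21.67×2.72 + (z_c − 1.47 − 21.67)×3.23
The z_c×3.23 term appears on both sides and cancels. Collect the known terms of each column as K = Σ(ρt)_known − 3.23 × (depth of known layers): K_A = 102.7573 − 3.23×36.31 = −14.524; K_B = 58.9424 − 3.23×(1.47 + 21.67) = −15.7998.
Balance: K_A − x×(3.23 − 2) = K_B, so x = (K_A − K_B)/(3.23 − 2) = 1.2758/1.23 = 1.04 km.

1.04 km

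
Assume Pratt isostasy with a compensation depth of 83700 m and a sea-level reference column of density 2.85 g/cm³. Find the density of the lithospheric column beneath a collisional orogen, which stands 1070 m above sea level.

2.81 g/cm³

Pratt balance: ρ_ref D = ρ (D + h).
ρ = ρ_ref D/(D + h) = 2.85 × 83700 m/(83700 m + 1070 m) = 2.81 g/cm³.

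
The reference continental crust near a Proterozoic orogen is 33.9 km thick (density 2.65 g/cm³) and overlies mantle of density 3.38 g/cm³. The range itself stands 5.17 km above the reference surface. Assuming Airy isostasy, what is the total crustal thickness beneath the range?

Root depth r = h ρ_c / (ρ_m − ρ_c) = 5.17 km × 2.65 / 0.73 = 18.77 km.
Total thickness = T + h + r = 33.9 km + 5.17 km + 18.77 km = 57.8 km.

57.8 km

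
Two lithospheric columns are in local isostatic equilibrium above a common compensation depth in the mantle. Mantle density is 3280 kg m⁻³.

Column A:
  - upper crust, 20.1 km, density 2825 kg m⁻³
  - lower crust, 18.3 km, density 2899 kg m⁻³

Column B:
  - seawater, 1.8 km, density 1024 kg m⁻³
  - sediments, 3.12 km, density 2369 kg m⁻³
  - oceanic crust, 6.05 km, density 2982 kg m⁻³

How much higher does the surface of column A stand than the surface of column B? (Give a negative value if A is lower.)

2.26 km

For any compensation level in the mantle, the mantle terms cancel and isostasy reduces to e = (Σt_A − Σt_B) − (Σ(ρt)_A − Σ(ρt)_B) / ρ_m.
Σt_A = 38.4 km; Σt_B = 10.97 km; Σ(ρt)_A = 109834.2; Σ(ρt)_B = 27275.58 (in km·kg m⁻³).
e = (38.4 − 10.97) − (109834.2 − 27275.58) / 3280 = 2.26 km.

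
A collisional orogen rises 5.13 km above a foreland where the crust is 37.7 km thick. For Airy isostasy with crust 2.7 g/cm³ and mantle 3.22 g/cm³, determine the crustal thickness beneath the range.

Root depth r = h ρ_c / (ρ_m − ρ_c) = 5.13 km × 2.7 / 0.52 = 26.64 km.
Total thickness = T + h + r = 37.7 km + 5.13 km + 26.64 km = 69.5 km.

69.5 km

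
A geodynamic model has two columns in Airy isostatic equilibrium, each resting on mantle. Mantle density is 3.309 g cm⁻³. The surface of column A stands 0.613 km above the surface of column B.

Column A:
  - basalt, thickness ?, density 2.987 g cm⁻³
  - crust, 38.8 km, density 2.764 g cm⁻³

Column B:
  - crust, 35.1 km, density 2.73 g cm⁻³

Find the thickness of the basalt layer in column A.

3.74 km

Take the compensation level at the base of the deeper column (depth z_c below the surface of column A) and equate Σ ρ_i t_i down to z_c; mantle fills any gap and the z_c terms cancel.
Column A: x×2.987 + 38.8×2.764 + (z_c − 38.8 − x)×3.309
Column B: 0.613×0 + 35.1×2.73 + (z_c − 0.613 − 35.1)×3.309
The z_c×3.309 term appears on both sides and cancels. Collect the known terms of each column as K = Σ(ρt)_known − 3.309 × (depth of known layers): K_A = 107.2432 − 3.309×38.8 = −21.146; K_B = 95.823 − 3.309×(0.613 + 35.1) = −22.351317.
Balance: K_A − x×(3.309 − 2.987) = K_B, so x = (K_A − K_B)/(3.309 − 2.987) = 1.20532/0.322 = 3.74 km.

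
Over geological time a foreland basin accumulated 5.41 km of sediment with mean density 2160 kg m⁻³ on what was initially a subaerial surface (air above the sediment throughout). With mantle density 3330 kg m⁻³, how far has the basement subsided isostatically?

3.51 km

Subaerial load: s = t ρ_sed / ρ_m = 5.41 km × 2160/3330 = 3.51 km.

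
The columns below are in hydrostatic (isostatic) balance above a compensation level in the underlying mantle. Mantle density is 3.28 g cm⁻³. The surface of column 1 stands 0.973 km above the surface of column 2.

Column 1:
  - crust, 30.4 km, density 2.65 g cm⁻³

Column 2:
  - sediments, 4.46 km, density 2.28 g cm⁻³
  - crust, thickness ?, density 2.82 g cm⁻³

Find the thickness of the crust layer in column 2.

Take the compensation level at the base of the deeper column (depth z_c below the surface of column 1) and equate Σ ρ_i t_i down to z_c; mantle fills any gap and the z_c terms cancel.
Column 1: 30.4×2.65 + (z_c − 30.4)×3.28
Column 2: 0.973×0 + 4.46×2.28 + x×2.82 + (z_c − 0.973 − 4.46 − x)×3.28
The z_c×3.28 term appears on both sides and cancels. Collect the known terms of each column as K = Σ(ρt)_known − 3.28 × (depth of known layers): K_1 = 80.56 − 3.28×30.4 = −19.152; K_2 = 10.1688 − 3.28×(0.973 + 4.46) = −7.65144.
Balance: K_1 = K_2 − x×(3.28 − 2.82), so x = (K_2 − K_1)/(3.28 − 2.82) = 11.5006/0.46 = 25 km.

25 km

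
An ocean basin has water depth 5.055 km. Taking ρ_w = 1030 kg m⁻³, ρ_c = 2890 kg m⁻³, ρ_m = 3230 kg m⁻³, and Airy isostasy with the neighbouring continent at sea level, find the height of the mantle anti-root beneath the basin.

In Airy isostatic equilibrium: replacing crust with seawater at the top is compensated by replacing crust with mantle at the base: d (ρ_c − ρ_w) = a (ρ_m − ρ_c).
a = d (ρ_c − ρ_w)/(ρ_m − ρ_c) = 5.055 km × 1860/340 = 27.7 km.

27.7 km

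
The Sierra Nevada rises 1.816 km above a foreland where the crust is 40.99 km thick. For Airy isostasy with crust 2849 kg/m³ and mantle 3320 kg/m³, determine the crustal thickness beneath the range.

Root depth r = h ρ_c / (ρ_m − ρ_c) = 1.816 km × 2849 / 471 = 10.98 km.
Total thickness = T + h + r = 40.99 km + 1.816 km + 10.98 km = 53.8 km.

53.8 km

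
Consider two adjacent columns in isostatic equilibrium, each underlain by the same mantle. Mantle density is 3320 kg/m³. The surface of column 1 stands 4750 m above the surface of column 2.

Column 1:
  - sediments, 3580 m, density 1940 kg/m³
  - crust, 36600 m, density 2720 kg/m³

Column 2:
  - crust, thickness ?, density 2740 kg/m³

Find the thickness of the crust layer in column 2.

19200 m

Take the compensation level at the base of the deeper column (depth z_c below the surface of column 1) and equate Σ ρ_i t_i down to z_c; mantle fills any gap and the z_c terms cancel.
Column 1: 3580×1940 + 36600×2720 + (z_c − 40180)×3320
Column 2: 4750×0 + x×2740 + (z_c − 4750 − 0 − x)×3320
The z_c×3320 term appears on both sides and cancels. Collect the known terms of each column as K = Σ(ρt)_known − 3320 × (depth of known layers): K_1 = 106497200 − 3320×40180 = −26900400; K_2 = 0 − 3320×(4750 + 0) = −15770000.
Balance: K_1 = K_2 − x×(3320 − 2740), so x = (K_2 − K_1)/(3320 − 2740) = 11130400/580 = 19200 m.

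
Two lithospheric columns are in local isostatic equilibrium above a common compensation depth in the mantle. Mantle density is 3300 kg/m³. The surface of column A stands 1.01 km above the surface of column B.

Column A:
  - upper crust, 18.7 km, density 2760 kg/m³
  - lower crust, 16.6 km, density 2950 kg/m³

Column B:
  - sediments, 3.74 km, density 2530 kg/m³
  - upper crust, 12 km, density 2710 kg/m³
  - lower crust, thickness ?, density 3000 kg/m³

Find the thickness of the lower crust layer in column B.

Take the compensation level at the base of the deeper column (depth z_c below the surface of column A) and equate Σ ρ_i t_i down to z_c; mantle fills any gap and the z_c terms cancel.
Column A: 18.7×2760 + 16.6×2950 + (z_c − 35.3)×3300
Column B: 1.01×0 + 3.74×2530 + 12×2710 + x×3000 + (z_c − 1.01 − 15.74 − x)×3300
The z_c×3300 term appears on both sides and cancels. Collect the known terms of each column as K = Σ(ρt)_known − 3300 × (depth of known layers): K_A = 100582 − 3300×35.3 = −15908; K_B = 41982.2 − 3300×(1.01 + 15.74) = −13292.8.
Balance: K_A = K_B − x×(3300 − 3000), so x = (K_B − K_A)/(3300 − 3000) = 2615.2/300 = 8.72 km.

8.72 km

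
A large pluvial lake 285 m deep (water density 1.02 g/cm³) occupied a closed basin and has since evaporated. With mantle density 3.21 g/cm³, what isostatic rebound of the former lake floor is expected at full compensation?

u = d ρ_w/ρ_m = 285 m × 1.02/3.21 = 90.6 m.

90.6 m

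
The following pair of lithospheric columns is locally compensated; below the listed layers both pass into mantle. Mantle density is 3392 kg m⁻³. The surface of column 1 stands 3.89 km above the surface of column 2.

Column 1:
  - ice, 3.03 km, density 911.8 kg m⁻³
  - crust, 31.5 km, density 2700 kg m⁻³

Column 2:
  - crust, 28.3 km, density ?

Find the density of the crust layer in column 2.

2820 kg m⁻³

Take the compensation level at the base of the deeper column (depth z_c below the surface of column 1) and equate Σ ρ_i t_i down to z_c; mantle fills any gap and the z_c terms cancel.
Column 1: 3.03×911.8 + 31.5×2700 + (z_c − 34.53)×3392
Column 2: 3.89×0 + 28.3×ρ + (z_c − 3.89 − 28.3)×3392
The z_c×3392 term appears on both sides and cancels. Collect the known terms of each column as K = Σ(ρt)_known − 3392 × (depth of known layers): K_1 = 87812.754 − 3392×34.53 = −29313.006; K_2 = 0 − 3392×(3.89 + 28.3) = −109188.48.
Balance: K_1 = K_2 + 28.3×ρ, so ρ = (K_1 − K_2)/28.3 = 79875.5/28.3 = 2820 kg m⁻³.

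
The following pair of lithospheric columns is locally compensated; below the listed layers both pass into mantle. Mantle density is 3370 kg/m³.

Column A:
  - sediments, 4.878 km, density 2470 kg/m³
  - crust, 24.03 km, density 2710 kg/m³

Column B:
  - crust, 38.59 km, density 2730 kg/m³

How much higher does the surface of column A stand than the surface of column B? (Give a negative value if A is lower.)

For any compensation level in the mantle, the mantle terms cancel and isostasy reduces to e = (Σt_A − Σt_B) − (Σ(ρt)_A − Σ(ρt)_B) / ρ_m.
Σt_A = 28.908 km; Σt_B = 38.59 km; Σ(ρt)_A = 77169.96; Σ(ρt)_B = 105350.7 (in km·kg/m³).
e = (28.908 − 38.59) − (77169.96 − 105350.7) / 3370 = −1.32 km.

−1.32 km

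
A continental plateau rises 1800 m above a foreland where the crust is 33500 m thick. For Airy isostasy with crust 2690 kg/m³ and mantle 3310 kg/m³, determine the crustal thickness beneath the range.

43100 m

Root depth r = h ρ_c / (ρ_m − ρ_c) = 1800 m × 2690 / 620 = 7810 m.
Total thickness = T + h + r = 33500 m + 1800 m + 7810 m = 43100 m.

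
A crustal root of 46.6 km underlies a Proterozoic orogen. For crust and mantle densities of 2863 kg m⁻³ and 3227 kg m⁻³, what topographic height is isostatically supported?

5.92 km

In Airy isostatic equilibrium: ρ_c h = (ρ_m − ρ_c) r.
h = r (ρ_m − ρ_c) / ρ_c = 46.6 km × (3227 − 2863) / 2863 = 5.92 km.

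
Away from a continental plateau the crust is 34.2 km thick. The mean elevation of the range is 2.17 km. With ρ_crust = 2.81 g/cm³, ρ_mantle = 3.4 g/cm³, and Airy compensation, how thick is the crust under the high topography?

46.7 km

Root depth r = h ρ_c / (ρ_m − ρ_c) = 2.17 km × 2.81 / 0.59 = 10.34 km.
Total thickness = T + h + r = 34.2 km + 2.17 km + 10.34 km = 46.7 km.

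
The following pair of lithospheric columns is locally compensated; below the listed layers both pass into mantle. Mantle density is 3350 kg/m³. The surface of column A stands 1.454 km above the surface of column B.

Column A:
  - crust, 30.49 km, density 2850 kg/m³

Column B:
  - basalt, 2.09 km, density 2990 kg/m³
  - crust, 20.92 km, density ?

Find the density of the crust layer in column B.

Take the compensation level at the base of the deeper column (depth z_c below the surface of column A) and equate Σ ρ_i t_i down to z_c; mantle fills any gap and the z_c terms cancel.
Column A: 30.49×2850 + (z_c − 30.49)×3350
Column B: 1.454×0 + 2.09×2990 + 20.92×ρ + (z_c − 1.454 − 23.01)×3350
The z_c×3350 term appears on both sides and cancels. Collect the known terms of each column as K = Σ(ρt)_known − 3350 × (depth of known layers): K_A = 86896.5 − 3350×30.49 = −15245; K_B = 6249.1 − 3350×(1.454 + 23.01) = −75705.3.
Balance: K_A = K_B + 20.92×ρ, so ρ = (K_A − K_B)/20.92 = 60460.3/20.92 = 2890 kg/m³.

2890 kg/m³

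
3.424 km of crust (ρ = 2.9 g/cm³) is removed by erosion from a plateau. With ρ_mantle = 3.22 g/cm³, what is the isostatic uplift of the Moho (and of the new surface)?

3.08 km

Unloading: uplift u = e ρ_c/ρ_m = 3.424 km × 2.9/3.22 = 3.08 km.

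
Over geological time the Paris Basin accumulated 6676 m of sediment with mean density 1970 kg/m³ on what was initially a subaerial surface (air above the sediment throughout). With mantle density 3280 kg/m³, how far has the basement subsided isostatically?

Subaerial load: s = t ρ_sed / ρ_m = 6676 m × 1970/3280 = 4010 m.

4010 m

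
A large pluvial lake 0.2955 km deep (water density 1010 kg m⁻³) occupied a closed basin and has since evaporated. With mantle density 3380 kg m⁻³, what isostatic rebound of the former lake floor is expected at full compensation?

u = d ρ_w/ρ_m = 0.2955 km × 1010/3380 = 0.0883 km.

0.0883 km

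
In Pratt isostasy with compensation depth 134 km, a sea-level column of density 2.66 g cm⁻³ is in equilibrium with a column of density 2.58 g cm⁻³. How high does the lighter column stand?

4.16 km

ρ_ref D = ρ (D + h) → h = D (ρ_ref − ρ)/ρ.
h = 134 km × (2.66 − 2.58)/2.58 = 4.16 km.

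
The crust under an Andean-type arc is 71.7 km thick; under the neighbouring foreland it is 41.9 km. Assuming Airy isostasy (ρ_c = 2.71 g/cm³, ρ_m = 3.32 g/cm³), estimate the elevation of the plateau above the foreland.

5.48 km

Excess crust Δ = 71.7 km − 41.9 km = 29.8 km, split between elevation h and root r with h + r = Δ.
Airy balance ρ_c h = (ρ_m − ρ_c) r gives r = h ρ_c/(ρ_m − ρ_c), so h (1 + ρ_c/(ρ_m − ρ_c)) = Δ, i.e. h = Δ (ρ_m − ρ_c)/ρ_m.
h = 29.8 km × 0.61/3.32 = 5.48 km.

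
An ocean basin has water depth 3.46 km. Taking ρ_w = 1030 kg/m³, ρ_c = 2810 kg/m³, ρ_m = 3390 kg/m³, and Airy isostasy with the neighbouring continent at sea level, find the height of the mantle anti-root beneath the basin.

Isostatic balance requires: replacing crust with seawater at the top is compensated by replacing crust with mantle at the base: d (ρ_c − ρ_w) = a (ρ_m − ρ_c).
a = d (ρ_c − ρ_w)/(ρ_m − ρ_c) = 3.46 km × 1780/580 = 10.6 km.

10.6 km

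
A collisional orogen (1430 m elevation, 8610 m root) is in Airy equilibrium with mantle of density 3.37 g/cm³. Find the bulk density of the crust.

2.89 g/cm³

ρ_c h = (ρ_m − ρ_c) r → ρ_c (h + r) = ρ_m r → ρ_c = ρ_m r / (h + r).
ρ_c = 3.37 × 8610 m / (1430 m + 8610 m) = 2.89 g/cm³.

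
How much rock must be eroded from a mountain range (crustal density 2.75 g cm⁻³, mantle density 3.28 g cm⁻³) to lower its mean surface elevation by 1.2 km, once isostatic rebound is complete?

Net drop Δ = e − u = e − e ρ_c/ρ_m = e (ρ_m − ρ_c)/ρ_m.
e = Δ ρ_m/(ρ_m − ρ_c) = 1.2 km × 3.28/0.53 = 7.43 km.

7.43 km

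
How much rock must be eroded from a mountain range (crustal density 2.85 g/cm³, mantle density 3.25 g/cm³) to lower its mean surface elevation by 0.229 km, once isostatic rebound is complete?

1.86 km

Net drop Δ = e − u = e − e ρ_c/ρ_m = e (ρ_m − ρ_c)/ρ_m.
e = Δ ρ_m/(ρ_m − ρ_c) = 0.229 km × 3.25/0.4 = 1.86 km.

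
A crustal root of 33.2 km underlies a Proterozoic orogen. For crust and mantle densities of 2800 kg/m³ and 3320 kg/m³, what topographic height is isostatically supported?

Equating mass per unit area of the two columns: ρ_c h = (ρ_m − ρ_c) r.
h = r (ρ_m − ρ_c) / ρ_c = 33.2 km × (3320 − 2800) / 2800 = 6.17 km.

6.17 km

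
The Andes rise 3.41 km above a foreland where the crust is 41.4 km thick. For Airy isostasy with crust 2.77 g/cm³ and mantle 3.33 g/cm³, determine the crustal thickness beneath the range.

Root depth r = h ρ_c / (ρ_m − ρ_c) = 3.41 km × 2.77 / 0.56 = 16.87 km.
Total thickness = T + h + r = 41.4 km + 3.41 km + 16.87 km = 61.7 km.

61.7 km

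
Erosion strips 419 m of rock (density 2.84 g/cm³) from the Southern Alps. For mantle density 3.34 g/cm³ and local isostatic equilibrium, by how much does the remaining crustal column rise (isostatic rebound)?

Unloading: uplift u = e ρ_c/ρ_m = 419 m × 2.84/3.34 = 356 m.

356 m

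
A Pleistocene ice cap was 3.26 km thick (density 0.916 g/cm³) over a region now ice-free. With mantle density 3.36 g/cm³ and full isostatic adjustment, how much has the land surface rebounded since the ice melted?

Removing the load lets mantle flow back in; uplift u satisfies ρ_ice t = ρ_m u.
u = t ρ_ice/ρ_m = 3.26 km × 0.916/3.36 = 0.889 km.

0.889 km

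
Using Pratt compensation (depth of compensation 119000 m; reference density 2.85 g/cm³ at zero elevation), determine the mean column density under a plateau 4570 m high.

2.74 g/cm³

Pratt balance: ρ_ref D = ρ (D + h).
ρ = ρ_ref D/(D + h) = 2.85 × 119000 m/(119000 m + 4570 m) = 2.74 g/cm³.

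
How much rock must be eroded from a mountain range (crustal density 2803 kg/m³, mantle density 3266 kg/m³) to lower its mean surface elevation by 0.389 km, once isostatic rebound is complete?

2.74 km

Net drop Δ = e − u = e − e ρ_c/ρ_m = e (ρ_m − ρ_c)/ρ_m.
e = Δ ρ_m/(ρ_m − ρ_c) = 0.389 km × 3266/463 = 2.74 km.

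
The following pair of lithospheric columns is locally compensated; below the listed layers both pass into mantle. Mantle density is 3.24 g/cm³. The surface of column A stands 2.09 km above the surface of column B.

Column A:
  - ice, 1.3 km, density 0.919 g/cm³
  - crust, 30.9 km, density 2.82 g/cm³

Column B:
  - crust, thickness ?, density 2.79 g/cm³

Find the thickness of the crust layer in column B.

Take the compensation level at the base of the deeper column (depth z_c below the surface of column A) and equate Σ ρ_i t_i down to z_c; mantle fills any gap and the z_c terms cancel.
Column A: 1.3×0.919 + 30.9×2.82 + (z_c − 32.2)×3.24
Column B: 2.09×0 + x×2.79 + (z_c − 2.09 − 0 − x)×3.24
The z_c×3.24 term appears on both sides and cancels. Collect the known terms of each column as K = Σ(ρt)_known − 3.24 × (depth of known layers): K_A = 88.3327 − 3.24×32.2 = −15.9953; K_B = 0 − 3.24×(2.09 + 0) = −6.7716.
Balance: K_A = K_B − x×(3.24 − 2.79), so x = (K_B − K_A)/(3.24 − 2.79) = 9.2237/0.45 = 20.5 km.

20.5 km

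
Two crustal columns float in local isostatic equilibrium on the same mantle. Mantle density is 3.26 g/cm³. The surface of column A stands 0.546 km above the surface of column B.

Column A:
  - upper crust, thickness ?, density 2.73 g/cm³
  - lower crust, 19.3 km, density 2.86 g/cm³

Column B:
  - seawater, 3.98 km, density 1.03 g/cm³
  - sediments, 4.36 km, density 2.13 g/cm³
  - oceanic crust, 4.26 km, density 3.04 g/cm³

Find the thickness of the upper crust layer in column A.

Take the compensation level at the base of the deeper column (depth z_c below the surface of column A) and equate Σ ρ_i t_i down to z_c; mantle fills any gap and the z_c terms cancel.
Column A: x×2.73 + 19.3×2.86 + (z_c − 19.3 − x)×3.26
Column B: 0.546×0 + 3.98×1.03 + 4.36×2.13 + 4.26×3.04 + (z_c − 0.546 − 12.6)×3.26
The z_c×3.26 term appears on both sides and cancels. Collect the known terms of each column as K = Σ(ρt)_known − 3.26 × (depth of known layers): K_A = 55.198 − 3.26×19.3 = −7.72; K_B = 26.3366 − 3.26×(0.546 + 12.6) = −16.51936.
Balance: K_A − x×(3.26 − 2.73) = K_B, so x = (K_A − K_B)/(3.26 − 2.73) = 8.79936/0.53 = 16.6 km.

16.6 km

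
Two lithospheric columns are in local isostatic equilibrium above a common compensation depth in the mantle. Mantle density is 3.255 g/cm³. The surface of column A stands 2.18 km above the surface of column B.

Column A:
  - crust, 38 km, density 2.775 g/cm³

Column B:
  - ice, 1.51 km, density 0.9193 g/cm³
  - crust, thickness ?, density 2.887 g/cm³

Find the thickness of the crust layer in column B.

20.7 km

Take the compensation level at the base of the deeper column (depth z_c below the surface of column A) and equate Σ ρ_i t_i down to z_c; mantle fills any gap and the z_c terms cancel.
Column A: 38×2.775 + (z_c − 38)×3.255
Column B: 2.18×0 + 1.51×0.9193 + x×2.887 + (z_c − 2.18 − 1.51 − x)×3.255
The z_c×3.255 term appears on both sides and cancels. Collect the known terms of each column as K = Σ(ρt)_known − 3.255 × (depth of known layers): K_A = 105.45 − 3.255×38 = −18.24; K_B = 1.388143 − 3.255×(2.18 + 1.51) = −10.622807.
Balance: K_A = K_B − x×(3.255 − 2.887), so x = (K_B − K_A)/(3.255 − 2.887) = 7.61719/0.368 = 20.7 km.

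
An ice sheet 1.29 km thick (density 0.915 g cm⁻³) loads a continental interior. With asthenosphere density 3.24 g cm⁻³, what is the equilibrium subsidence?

Isostatic balance requires: the ice load ρ_ice t is balanced by mantle displaced below, ρ_m s.
s = t ρ_ice / ρ_m = 1.29 km × 0.915/3.24 = 0.364 km.

0.364 km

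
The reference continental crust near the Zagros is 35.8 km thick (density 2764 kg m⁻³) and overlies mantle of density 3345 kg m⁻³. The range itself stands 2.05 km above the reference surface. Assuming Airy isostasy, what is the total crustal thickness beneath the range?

Root depth r = h ρ_c / (ρ_m − ρ_c) = 2.05 km × 2764 / 581 = 9.752 km.
Total thickness = T + h + r = 35.8 km + 2.05 km + 9.752 km = 47.6 km.

47.6 km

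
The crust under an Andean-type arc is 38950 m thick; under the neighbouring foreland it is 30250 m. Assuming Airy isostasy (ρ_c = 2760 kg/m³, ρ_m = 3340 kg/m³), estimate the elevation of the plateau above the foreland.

Excess crust Δ = 38950 m − 30250 m = 8700 m, split between elevation h and root r with h + r = Δ.
Airy balance ρ_c h = (ρ_m − ρ_c) r gives r = h ρ_c/(ρ_m − ρ_c), so h (1 + ρ_c/(ρ_m − ρ_c)) = Δ, i.e. h = Δ (ρ_m − ρ_c)/ρ_m.
h = 8700 m × 580/3340 = 1510 m.

1510 m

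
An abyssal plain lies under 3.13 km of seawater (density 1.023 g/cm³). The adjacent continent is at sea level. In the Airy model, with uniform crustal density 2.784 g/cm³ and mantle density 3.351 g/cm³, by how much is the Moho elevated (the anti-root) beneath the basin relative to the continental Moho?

Equating mass per unit area of the two columns: replacing crust with seawater at the top is compensated by replacing crust with mantle at the base: d (ρ_c − ρ_w) = a (ρ_m − ρ_c).
a = d (ρ_c − ρ_w)/(ρ_m − ρ_c) = 3.13 km × 1.761/0.567 = 9.72 km.

9.72 km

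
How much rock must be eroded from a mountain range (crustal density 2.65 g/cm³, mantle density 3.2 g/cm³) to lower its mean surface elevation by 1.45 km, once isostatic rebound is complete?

8.44 km

Net drop Δ = e − u = e − e ρ_c/ρ_m = e (ρ_m − ρ_c)/ρ_m.
e = Δ ρ_m/(ρ_m − ρ_c) = 1.45 km × 3.2/0.55 = 8.44 km.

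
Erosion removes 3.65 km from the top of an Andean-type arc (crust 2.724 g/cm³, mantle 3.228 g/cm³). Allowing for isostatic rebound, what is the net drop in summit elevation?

0.57 km

Rebound u = e ρ_c/ρ_m = 3.65 km × 2.724/3.228 = 3.08 km.
Net surface drop = e − u = 3.65 km − 3.08 km = e (ρ_m − ρ_c)/ρ_m = 0.57 km.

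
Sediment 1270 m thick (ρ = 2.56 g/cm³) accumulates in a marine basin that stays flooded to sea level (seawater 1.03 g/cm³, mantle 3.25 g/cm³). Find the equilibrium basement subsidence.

875 m

Submarine loading: the sediment displaces seawater, and the subsidence is in turn flooded, so s (ρ_m − ρ_w) = t (ρ_sed − ρ_w).
s = 1270 m × (2.56 − 1.03) / (3.25 − 1.03) = 875 m.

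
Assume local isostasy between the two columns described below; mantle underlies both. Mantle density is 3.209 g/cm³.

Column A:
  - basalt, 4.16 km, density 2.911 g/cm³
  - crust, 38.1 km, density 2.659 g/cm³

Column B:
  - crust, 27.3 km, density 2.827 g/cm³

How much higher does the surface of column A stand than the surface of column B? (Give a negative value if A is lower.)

For any compensation level in the mantle, the mantle terms cancel and isostasy reduces to e = (Σt_A − Σt_B) − (Σ(ρt)_A − Σ(ρt)_B) / ρ_m.
Σt_A = 42.26 km; Σt_B = 27.3 km; Σ(ρt)_A = 113.41766; Σ(ρt)_B = 77.1771 (in km·g/cm³).
e = (42.26 − 27.3) − (113.41766 − 77.1771) / 3.209 = 3.67 km.

3.67 km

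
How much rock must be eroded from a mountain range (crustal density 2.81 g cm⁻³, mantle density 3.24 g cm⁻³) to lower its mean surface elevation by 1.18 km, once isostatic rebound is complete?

8.89 km

Net drop Δ = e − u = e − e ρ_c/ρ_m = e (ρ_m − ρ_c)/ρ_m.
e = Δ ρ_m/(ρ_m − ρ_c) = 1.18 km × 3.24/0.43 = 8.89 km.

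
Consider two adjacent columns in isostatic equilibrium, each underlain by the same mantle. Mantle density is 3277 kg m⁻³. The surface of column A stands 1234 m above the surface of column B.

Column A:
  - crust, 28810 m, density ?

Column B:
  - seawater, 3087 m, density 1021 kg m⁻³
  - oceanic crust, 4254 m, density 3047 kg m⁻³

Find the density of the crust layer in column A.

2860 kg m⁻³

Take the compensation level at the base of the deeper column (depth z_c below the surface of column A) and equate Σ ρ_i t_i down to z_c; mantle fills any gap and the z_c terms cancel.
Column A: 28810×ρ + (z_c − 28810)×3277
Column B: 1234×0 + 3087×1021 + 4254×3047 + (z_c − 1234 − 7341)×3277
The z_c×3277 term appears on both sides and cancels. Collect the known terms of each column as K = Σ(ρt)_known − 3277 × (depth of known layers): K_A = 0 − 3277×28810 = −94410370; K_B = 16113765 − 3277×(1234 + 7341) = −11986510.
Balance: K_A + 28810×ρ = K_B, so ρ = (K_B − K_A)/28810 = 82423900/28810 = 2860 kg m⁻³.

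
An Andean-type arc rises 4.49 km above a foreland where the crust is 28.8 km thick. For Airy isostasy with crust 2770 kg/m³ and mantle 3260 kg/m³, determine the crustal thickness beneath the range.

58.7 km

Root depth r = h ρ_c / (ρ_m − ρ_c) = 4.49 km × 2770 / 490 = 25.38 km.
Total thickness = T + h + r = 28.8 km + 4.49 km + 25.38 km = 58.7 km.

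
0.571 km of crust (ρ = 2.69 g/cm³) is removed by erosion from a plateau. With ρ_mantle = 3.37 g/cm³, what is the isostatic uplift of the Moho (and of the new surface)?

Unloading: uplift u = e ρ_c/ρ_m = 0.571 km × 2.69/3.37 = 0.456 km.

0.456 km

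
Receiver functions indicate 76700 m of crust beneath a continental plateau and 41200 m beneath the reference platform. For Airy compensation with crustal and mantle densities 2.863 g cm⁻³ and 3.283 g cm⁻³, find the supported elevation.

4540 m

Excess crust Δ = 76700 m − 41200 m = 35500 m, split between elevation h and root r with h + r = Δ.
Airy balance ρ_c h = (ρ_m − ρ_c) r gives r = h ρ_c/(ρ_m − ρ_c), so h (1 + ρ_c/(ρ_m − ρ_c)) = Δ, i.e. h = Δ (ρ_m − ρ_c)/ρ_m.
h = 35500 m × 0.42/3.283 = 4540 m.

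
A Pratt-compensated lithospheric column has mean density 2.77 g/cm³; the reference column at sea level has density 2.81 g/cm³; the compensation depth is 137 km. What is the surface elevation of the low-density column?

1.98 km

ρ_ref D = ρ (D + h) → h = D (ρ_ref − ρ)/ρ.
h = 137 km × (2.81 − 2.77)/2.77 = 1.98 km.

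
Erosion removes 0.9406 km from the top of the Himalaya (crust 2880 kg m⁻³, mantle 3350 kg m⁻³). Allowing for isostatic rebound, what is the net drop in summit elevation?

Rebound u = e ρ_c/ρ_m = 0.9406 km × 2880/3350 = 0.8086 km.
Net surface drop = e − u = 0.9406 km − 0.8086 km = e (ρ_m − ρ_c)/ρ_m = 0.132 km.

0.132 km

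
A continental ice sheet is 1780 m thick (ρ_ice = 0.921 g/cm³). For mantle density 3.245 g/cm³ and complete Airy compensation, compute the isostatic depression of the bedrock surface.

505 m

For local isostatic compensation: the ice load ρ_ice t is balanced by mantle displaced below, ρ_m s.
s = t ρ_ice / ρ_m = 1780 m × 0.921/3.245 = 505 m.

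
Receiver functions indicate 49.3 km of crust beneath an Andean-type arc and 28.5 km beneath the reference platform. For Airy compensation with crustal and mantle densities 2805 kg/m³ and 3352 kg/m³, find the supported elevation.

Excess crust Δ = 49.3 km − 28.5 km = 20.8 km, split between elevation h and root r with h + r = Δ.
Airy balance ρ_c h = (ρ_m − ρ_c) r gives r = h ρ_c/(ρ_m − ρ_c), so h (1 + ρ_c/(ρ_m − ρ_c)) = Δ, i.e. h = Δ (ρ_m − ρ_c)/ρ_m.
h = 20.8 km × 547/3352 = 3.39 km.

3.39 km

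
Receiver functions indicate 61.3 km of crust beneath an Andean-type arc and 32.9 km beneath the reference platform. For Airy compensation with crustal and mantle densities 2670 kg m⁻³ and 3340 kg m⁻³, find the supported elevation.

5.7 km

Excess crust Δ = 61.3 km − 32.9 km = 28.4 km, split between elevation h and root r with h + r = Δ.
Airy balance ρ_c h = (ρ_m − ρ_c) r gives r = h ρ_c/(ρ_m − ρ_c), so h (1 + ρ_c/(ρ_m − ρ_c)) = Δ, i.e. h = Δ (ρ_m − ρ_c)/ρ_m.
h = 28.4 km × 670/3340 = 5.7 km.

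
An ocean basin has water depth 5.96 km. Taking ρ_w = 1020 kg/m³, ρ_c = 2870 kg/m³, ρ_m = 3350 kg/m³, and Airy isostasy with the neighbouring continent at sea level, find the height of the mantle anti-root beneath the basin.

For local isostatic compensation: replacing crust with seawater at the top is compensated by replacing crust with mantle at the base: d (ρ_c − ρ_w) = a (ρ_m − ρ_c).
a = d (ρ_c − ρ_w)/(ρ_m − ρ_c) = 5.96 km × 1850/480 = 23 km.

23 km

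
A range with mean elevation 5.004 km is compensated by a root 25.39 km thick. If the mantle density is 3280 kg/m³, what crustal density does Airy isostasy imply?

ρ_c h = (ρ_m − ρ_c) r → ρ_c (h + r) = ρ_m r → ρ_c = ρ_m r / (h + r).
ρ_c = 3280 × 25.39 km / (5.004 km + 25.39 km) = 2740 kg/m³.

2740 kg/m³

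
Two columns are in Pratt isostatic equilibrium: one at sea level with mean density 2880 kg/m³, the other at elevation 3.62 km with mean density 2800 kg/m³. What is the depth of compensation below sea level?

ρ_ref D = ρ (D + h) → D (ρ_ref − ρ) = ρ h.
D = ρ h/(ρ_ref − ρ) = 2800 × 3.62 km/(2880 − 2800) = 127 km.

127 km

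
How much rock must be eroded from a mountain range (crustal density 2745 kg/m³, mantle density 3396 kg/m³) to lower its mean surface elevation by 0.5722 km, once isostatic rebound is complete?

Net drop Δ = e − u = e − e ρ_c/ρ_m = e (ρ_m − ρ_c)/ρ_m.
e = Δ ρ_m/(ρ_m − ρ_c) = 0.5722 km × 3396/651 = 2.98 km.

2.98 km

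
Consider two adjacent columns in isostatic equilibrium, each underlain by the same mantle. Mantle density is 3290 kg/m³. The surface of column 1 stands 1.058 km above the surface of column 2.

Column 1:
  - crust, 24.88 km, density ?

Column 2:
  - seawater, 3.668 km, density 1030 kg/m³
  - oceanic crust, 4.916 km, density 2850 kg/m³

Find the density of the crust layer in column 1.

Take the compensation level at the base of the deeper column (depth z_c below the surface of column 1) and equate Σ ρ_i t_i down to z_c; mantle fills any gap and the z_c terms cancel.
Column 1: 24.88×ρ + (z_c − 24.88)×3290
Column 2: 1.058×0 + 3.668×1030 + 4.916×2850 + (z_c − 1.058 − 8.584)×3290
The z_c×3290 term appears on both sides and cancels. Collect the known terms of each column as K = Σ(ρt)_known − 3290 × (depth of known layers): K_1 = 0 − 3290×24.88 = −81855.2; K_2 = 17788.64 − 3290×(1.058 + 8.584) = −13933.54.
Balance: K_1 + 24.88×ρ = K_2, so ρ = (K_2 − K_1)/24.88 = 67921.7/24.88 = 2730 kg/m³.

2730 kg/m³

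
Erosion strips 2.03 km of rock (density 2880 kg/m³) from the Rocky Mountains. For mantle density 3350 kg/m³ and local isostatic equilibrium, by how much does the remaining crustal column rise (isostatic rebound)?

Unloading: uplift u = e ρ_c/ρ_m = 2.03 km × 2880/3350 = 1.75 km.

1.75 km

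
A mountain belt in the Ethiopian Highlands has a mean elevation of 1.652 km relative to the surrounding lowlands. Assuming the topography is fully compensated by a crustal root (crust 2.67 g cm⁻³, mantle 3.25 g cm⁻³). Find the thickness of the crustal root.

7.6 km

In Airy isostatic equilibrium: the weight of the topography is balanced by the buoyancy of the root, ρ_c h = (ρ_m − ρ_c) r.
r = h · ρ_c / (ρ_m − ρ_c) = 1.652 km × 2.67 / (3.25 − 2.67) = 7.6 km.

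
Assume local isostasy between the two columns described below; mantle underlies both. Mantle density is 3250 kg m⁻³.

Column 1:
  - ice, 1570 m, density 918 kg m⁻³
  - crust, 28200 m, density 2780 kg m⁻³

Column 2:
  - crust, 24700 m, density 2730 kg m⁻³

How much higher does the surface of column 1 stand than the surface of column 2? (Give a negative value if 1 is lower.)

For any compensation level in the mantle, the mantle terms cancel and isostasy reduces to e = (Σt_1 − Σt_2) − (Σ(ρt)_1 − Σ(ρt)_2) / ρ_m.
Σt_1 = 29770 m; Σt_2 = 24700 m; Σ(ρt)_1 = 79837260; Σ(ρt)_2 = 67431000 (in m·kg m⁻³).
e = (29770 − 24700) − (79837260 − 67431000) / 3250 = 1250 m.

1250 m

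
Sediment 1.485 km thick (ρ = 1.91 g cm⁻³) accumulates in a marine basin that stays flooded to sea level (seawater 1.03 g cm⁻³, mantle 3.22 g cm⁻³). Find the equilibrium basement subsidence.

Submarine loading: the sediment displaces seawater, and the subsidence is in turn flooded, so s (ρ_m − ρ_w) = t (ρ_sed − ρ_w).
s = 1.485 km × (1.91 − 1.03) / (3.22 − 1.03) = 0.597 km.

0.597 km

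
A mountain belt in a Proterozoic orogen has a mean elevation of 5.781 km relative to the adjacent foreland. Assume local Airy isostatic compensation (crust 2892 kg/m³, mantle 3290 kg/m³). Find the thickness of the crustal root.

42 km

Isostatic balance requires: the weight of the topography is balanced by the buoyancy of the root, ρ_c h = (ρ_m − ρ_c) r.
r = h · ρ_c / (ρ_m − ρ_c) = 5.781 km × 2892 / (3290 − 2892) = 42 km.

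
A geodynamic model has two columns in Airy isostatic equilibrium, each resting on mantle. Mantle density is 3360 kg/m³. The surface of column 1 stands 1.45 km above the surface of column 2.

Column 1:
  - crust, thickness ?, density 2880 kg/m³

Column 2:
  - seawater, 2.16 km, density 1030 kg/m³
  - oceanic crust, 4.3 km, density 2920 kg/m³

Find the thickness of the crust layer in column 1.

Take the compensation level at the base of the deeper column (depth z_c below the surface of column 1) and equate Σ ρ_i t_i down to z_c; mantle fills any gap and the z_c terms cancel.
Column 1: x×2880 + (z_c − 0 − x)×3360
Column 2: 1.45×0 + 2.16×1030 + 4.3×2920 + (z_c − 1.45 − 6.46)×3360
The z_c×3360 term appears on both sides and cancels. Collect the known terms of each column as K = Σ(ρt)_known − 3360 × (depth of known layers): K_1 = 0 − 3360×0 = 0; K_2 = 14780.8 − 3360×(1.45 + 6.46) = −11796.8.
Balance: K_1 − x×(3360 − 2880) = K_2, so x = (K_1 − K_2)/(3360 − 2880) = 11796.8/480 = 24.6 km.

24.6 km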